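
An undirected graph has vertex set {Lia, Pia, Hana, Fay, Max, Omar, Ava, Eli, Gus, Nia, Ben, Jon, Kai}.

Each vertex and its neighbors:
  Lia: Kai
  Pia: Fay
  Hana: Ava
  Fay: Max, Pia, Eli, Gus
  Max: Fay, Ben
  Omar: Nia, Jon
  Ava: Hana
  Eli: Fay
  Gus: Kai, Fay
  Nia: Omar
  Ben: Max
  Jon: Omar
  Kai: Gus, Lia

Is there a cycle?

DFS, tracking each vertex's parent; an edge to a visited non-parent vertex closes a cycle.
Start from Ava:
visit Ava (parent –)
  visit Hana (parent Ava)
    Hana–Ava: parent, skip
visit Lia (parent –)
  visit Kai (parent Lia)
    visit Gus (parent Kai)
      Gus–Kai: parent, skip
      visit Fay (parent Gus)
        visit Max (parent Fay)
          Max–Fay: parent, skip
          visit Ben (parent Max)
            Ben–Max: parent, skip
        visit Pia (parent Fay)
          Pia–Fay: parent, skip
        visit Eli (parent Fay)
          Eli–Fay: parent, skip
        Fay–Gus: parent, skip
    Kai–Lia: parent, skip
visit Omar (parent –)
  visit Nia (parent Omar)
    Nia–Omar: parent, skip
  visit Jon (parent Omar)
    Jon–Omar: parent, skip
No non-parent visited neighbor found — the graph is a forest.

No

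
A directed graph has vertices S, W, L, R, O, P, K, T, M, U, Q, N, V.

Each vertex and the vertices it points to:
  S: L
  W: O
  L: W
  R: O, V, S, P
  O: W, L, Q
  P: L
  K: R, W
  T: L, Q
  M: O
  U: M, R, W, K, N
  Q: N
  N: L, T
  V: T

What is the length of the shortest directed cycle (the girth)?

2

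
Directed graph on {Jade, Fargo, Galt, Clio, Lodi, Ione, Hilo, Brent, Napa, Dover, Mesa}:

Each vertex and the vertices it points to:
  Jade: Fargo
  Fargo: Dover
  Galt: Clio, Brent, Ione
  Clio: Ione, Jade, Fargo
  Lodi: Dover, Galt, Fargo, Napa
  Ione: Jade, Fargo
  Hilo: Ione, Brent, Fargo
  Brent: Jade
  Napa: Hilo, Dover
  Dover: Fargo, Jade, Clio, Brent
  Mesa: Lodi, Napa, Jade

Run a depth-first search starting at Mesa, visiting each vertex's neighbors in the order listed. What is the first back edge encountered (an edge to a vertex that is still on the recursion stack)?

Fargo->Dover

DFS from Mesa (visiting each vertex's neighbors in the order listed); mark gray on enter, black on exit:
Mesa gray
  Lodi gray
    Dover gray
      Fargo gray
        Fargo→Dover: Dover is gray → back edge
First back edge: Fargo → Dover.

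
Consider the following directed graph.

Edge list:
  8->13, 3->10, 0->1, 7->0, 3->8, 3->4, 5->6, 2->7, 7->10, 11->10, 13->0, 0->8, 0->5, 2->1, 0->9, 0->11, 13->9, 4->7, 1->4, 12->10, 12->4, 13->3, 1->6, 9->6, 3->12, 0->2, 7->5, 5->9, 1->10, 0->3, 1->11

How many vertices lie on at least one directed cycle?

A vertex is on a directed cycle iff it belongs to a strongly connected component of size ≥ 2 (or has a self-loop).
The vertices on cycles are {0, 1, 2, 3, 4, 7, 8, 12, 13} — 9 in total.

9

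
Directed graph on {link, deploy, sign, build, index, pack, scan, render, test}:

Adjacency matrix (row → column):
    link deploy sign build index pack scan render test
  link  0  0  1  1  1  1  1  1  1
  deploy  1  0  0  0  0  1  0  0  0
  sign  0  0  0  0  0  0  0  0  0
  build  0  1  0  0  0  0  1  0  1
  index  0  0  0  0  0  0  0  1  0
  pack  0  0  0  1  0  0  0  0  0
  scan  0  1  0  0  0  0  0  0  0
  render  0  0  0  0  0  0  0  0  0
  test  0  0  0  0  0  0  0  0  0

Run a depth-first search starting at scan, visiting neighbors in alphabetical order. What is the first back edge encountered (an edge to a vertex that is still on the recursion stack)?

build→deploy

DFS from scan (visiting neighbors in alphabetical order); mark gray on enter, black on exit:
scan gray
  deploy gray
    link gray
      build gray
        build→deploy: deploy is gray → back edge
First back edge: build → deploy.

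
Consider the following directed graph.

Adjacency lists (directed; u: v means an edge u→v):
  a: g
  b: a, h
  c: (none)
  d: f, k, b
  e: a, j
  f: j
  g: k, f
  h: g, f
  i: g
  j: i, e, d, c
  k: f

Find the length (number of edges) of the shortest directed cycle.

2

For each vertex v, BFS finds the shortest path from v back to v.
The shortest such closed walk is e → j → e, length 2.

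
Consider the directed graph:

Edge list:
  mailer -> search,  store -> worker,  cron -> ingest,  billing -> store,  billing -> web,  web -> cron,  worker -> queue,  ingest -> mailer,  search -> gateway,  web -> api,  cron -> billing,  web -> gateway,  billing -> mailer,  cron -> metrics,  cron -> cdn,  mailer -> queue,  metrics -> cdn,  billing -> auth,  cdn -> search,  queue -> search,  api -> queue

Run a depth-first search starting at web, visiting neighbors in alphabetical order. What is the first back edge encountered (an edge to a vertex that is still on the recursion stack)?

DFS from web (visiting neighbors in alphabetical order); mark gray on enter, black on exit:
web gray
  api gray
    queue gray
      search gray
        gateway gray
        gateway black
      search black
    queue black
  api black
  cron gray
    billing gray
      auth gray
      auth black
      mailer gray
        mailer→queue: queue black — skip
        mailer→search: search black — skip
      mailer black
      store gray
        worker gray
          worker→queue: queue black — skip
        worker black
      store black
      billing→web: web is gray → back edge
First back edge: billing → web.

billing->web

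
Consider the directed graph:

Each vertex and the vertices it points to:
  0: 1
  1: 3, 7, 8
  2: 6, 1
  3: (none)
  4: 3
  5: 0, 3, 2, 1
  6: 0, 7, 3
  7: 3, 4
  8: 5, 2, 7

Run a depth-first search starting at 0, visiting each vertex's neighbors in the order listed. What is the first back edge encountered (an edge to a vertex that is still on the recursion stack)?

5->0

DFS from 0 (visiting each vertex's neighbors in the order listed); mark gray on enter, black on exit:
0 gray
  1 gray
    3 gray
    3 black
    7 gray
      7→3: 3 black — skip
      4 gray
        4→3: 3 black — skip
      4 black
    7 black
    8 gray
      5 gray
        5→0: 0 is gray → back edge
First back edge: 5 → 0.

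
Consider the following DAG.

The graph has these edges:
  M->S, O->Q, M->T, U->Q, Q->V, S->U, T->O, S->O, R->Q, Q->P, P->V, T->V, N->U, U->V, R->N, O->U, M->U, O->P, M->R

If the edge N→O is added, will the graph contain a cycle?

Adding N→O creates a cycle iff O can already reach N.
Explore from O: no path reaches N. The graph stays acyclic.

No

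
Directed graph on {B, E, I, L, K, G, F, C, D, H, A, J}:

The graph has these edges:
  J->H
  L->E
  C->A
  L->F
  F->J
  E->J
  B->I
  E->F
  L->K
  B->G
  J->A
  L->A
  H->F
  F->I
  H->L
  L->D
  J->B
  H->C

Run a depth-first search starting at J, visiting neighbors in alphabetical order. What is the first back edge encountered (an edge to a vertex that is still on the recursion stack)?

DFS from J (visiting neighbors in alphabetical order); mark gray on enter, black on exit:
J gray
  A gray
  A black
  B gray
    G gray
    G black
    I gray
    I black
  B black
  H gray
    C gray
      C→A: A black — skip
    C black
    F gray
      F→I: I black — skip
      F→J: J is gray → back edge
First back edge: F → J.

F→J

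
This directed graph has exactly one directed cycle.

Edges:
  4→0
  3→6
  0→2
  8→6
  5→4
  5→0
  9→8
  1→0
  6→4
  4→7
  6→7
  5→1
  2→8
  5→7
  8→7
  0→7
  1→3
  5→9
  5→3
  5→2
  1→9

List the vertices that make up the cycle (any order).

0, 2, 4, 6, 8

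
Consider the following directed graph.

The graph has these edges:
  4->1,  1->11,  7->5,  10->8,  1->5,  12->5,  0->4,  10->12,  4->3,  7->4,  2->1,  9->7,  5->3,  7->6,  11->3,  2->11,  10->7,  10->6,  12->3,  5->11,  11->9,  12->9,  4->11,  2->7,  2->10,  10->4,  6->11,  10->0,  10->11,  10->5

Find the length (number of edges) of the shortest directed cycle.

For each vertex v, BFS finds the shortest path from v back to v.
The shortest such closed walk is 7 → 4 → 11 → 9 → 7, length 4.

4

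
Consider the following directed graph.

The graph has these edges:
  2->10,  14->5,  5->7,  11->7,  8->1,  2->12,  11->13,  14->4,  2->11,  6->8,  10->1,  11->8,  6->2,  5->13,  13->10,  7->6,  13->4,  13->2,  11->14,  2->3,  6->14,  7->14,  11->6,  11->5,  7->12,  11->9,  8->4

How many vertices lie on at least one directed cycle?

7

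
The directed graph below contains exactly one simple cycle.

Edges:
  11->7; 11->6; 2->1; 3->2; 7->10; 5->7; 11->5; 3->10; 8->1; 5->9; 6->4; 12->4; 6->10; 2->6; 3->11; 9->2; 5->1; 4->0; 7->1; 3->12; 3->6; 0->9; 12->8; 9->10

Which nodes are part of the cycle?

0, 2, 4, 6, 9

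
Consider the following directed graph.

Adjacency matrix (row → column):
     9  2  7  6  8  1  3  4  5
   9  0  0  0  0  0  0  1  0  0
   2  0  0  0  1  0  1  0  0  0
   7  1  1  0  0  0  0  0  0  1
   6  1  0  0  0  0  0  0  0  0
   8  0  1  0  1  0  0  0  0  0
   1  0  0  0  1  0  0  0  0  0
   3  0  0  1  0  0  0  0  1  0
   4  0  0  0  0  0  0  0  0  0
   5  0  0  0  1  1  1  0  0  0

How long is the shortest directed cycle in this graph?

For each vertex v, BFS finds the shortest path from v back to v.
The shortest such closed walk is 7 → 9 → 3 → 7, length 3.

3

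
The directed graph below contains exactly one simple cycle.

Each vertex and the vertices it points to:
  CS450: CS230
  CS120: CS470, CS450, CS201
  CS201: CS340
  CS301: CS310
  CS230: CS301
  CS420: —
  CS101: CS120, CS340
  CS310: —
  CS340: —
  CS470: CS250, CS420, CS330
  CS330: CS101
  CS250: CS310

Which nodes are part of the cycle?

DFS with gray/black marking from CS120:
CS120 gray
  CS470 gray
    CS250 gray
      CS310 gray
      CS310 black
    CS250 black
    CS420 gray
    CS420 black
    CS330 gray
      CS101 gray
        CS101→CS120: CS120 is gray → back edge
Back edge closes the cycle CS120 → CS470 → CS330 → CS101 → CS120; its vertices are {CS101, CS120, CS330, CS470}.

CS101, CS120, CS330, CS470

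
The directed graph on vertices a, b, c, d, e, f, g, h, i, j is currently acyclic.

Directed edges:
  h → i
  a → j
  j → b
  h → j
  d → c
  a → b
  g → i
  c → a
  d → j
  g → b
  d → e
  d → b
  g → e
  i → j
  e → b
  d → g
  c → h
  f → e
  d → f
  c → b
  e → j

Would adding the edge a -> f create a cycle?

No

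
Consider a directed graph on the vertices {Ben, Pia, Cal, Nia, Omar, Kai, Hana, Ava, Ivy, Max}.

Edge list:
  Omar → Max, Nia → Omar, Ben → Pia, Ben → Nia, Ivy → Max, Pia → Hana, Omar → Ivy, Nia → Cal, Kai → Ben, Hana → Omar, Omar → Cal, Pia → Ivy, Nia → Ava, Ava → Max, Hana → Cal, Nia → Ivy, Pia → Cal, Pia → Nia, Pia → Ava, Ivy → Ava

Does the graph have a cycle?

No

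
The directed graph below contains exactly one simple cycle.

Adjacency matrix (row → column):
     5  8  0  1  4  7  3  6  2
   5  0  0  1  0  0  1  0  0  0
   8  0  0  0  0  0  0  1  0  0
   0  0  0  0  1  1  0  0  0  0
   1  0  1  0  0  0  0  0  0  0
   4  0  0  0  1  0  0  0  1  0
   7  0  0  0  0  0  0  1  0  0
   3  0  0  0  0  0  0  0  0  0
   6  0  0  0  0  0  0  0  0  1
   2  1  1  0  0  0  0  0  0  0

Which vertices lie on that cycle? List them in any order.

0, 2, 4, 5, 6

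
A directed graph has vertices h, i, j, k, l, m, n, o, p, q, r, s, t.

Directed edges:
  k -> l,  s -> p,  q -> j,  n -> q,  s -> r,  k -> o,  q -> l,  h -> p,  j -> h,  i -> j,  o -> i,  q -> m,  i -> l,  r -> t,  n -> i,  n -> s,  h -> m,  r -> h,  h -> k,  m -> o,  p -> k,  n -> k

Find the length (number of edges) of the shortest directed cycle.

5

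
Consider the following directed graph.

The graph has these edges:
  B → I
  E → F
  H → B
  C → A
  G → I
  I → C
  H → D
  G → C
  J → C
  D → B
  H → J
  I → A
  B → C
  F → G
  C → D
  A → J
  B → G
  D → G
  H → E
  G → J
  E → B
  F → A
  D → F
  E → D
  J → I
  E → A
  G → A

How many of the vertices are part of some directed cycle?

A vertex is on a directed cycle iff it belongs to a strongly connected component of size ≥ 2 (or has a self-loop).
The vertices on cycles are {A, B, C, D, F, G, I, J} — 8 in total.

8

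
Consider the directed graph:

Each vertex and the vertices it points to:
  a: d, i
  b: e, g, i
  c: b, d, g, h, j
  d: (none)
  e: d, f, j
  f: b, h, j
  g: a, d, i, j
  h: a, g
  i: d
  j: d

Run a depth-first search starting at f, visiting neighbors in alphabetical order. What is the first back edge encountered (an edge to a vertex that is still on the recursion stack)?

DFS from f (visiting neighbors in alphabetical order); mark gray on enter, black on exit:
f gray
  b gray
    e gray
      d gray
      d black
      e→f: f is gray → back edge
First back edge: e → f.

e→f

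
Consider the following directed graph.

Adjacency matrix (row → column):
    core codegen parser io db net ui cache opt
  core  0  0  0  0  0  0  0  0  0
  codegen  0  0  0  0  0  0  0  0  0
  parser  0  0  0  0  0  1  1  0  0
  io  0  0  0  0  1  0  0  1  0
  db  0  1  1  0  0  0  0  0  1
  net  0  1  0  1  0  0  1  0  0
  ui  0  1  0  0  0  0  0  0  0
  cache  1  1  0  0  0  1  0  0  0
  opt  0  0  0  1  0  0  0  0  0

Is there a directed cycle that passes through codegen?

codegen lies on a cycle iff there is a path from codegen back to itself.
Exploring from codegen, it never reaches itself; equivalently, its strongly connected component is a singleton.

No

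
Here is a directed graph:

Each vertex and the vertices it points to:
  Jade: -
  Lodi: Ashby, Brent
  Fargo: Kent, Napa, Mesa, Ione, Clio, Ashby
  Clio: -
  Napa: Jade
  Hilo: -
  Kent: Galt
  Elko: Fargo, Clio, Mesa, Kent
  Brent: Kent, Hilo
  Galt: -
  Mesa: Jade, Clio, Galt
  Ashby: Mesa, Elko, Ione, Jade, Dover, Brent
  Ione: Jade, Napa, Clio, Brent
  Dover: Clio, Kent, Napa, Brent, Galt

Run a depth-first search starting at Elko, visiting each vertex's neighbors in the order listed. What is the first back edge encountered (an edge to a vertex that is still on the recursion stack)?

Ashby→Elko

DFS from Elko (visiting each vertex's neighbors in the order listed); mark gray on enter, black on exit:
Elko gray
  Fargo gray
    Kent gray
      Galt gray
      Galt black
    Kent black
    Napa gray
      Jade gray
      Jade black
    Napa black
    Mesa gray
      Mesa→Jade: Jade black — skip
      Clio gray
      Clio black
      Mesa→Galt: Galt black — skip
    Mesa black
    Ione gray
      Ione→Jade: Jade black — skip
      Ione→Napa: Napa black — skip
      Ione→Clio: Clio black — skip
      Brent gray
        Brent→Kent: Kent black — skip
        Hilo gray
        Hilo black
      Brent black
    Ione black
    Fargo→Clio: Clio black — skip
    Ashby gray
      Ashby→Mesa: Mesa black — skip
      Ashby→Elko: Elko is gray → back edge
First back edge: Ashby → Elko.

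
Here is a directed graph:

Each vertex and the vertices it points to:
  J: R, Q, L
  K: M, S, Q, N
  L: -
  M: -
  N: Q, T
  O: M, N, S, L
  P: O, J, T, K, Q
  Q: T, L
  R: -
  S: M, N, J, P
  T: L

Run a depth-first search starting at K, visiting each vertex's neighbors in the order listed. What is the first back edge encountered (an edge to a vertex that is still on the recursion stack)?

O->S

DFS from K (visiting each vertex's neighbors in the order listed); mark gray on enter, black on exit:
K gray
  M gray
  M black
  S gray
    S→M: M black — skip
    N gray
      Q gray
        T gray
          L gray
          L black
        T black
        Q→L: L black — skip
      Q black
      N→T: T black — skip
    N black
    J gray
      R gray
      R black
      J→Q: Q black — skip
      J→L: L black — skip
    J black
    P gray
      O gray
        O→M: M black — skip
        O→N: N black — skip
        O→S: S is gray → back edge
First back edge: O → S.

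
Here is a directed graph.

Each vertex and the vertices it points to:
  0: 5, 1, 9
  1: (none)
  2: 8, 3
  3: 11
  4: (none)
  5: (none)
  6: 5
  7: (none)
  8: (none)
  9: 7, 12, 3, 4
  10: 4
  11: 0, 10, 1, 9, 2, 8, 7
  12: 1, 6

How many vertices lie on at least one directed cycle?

5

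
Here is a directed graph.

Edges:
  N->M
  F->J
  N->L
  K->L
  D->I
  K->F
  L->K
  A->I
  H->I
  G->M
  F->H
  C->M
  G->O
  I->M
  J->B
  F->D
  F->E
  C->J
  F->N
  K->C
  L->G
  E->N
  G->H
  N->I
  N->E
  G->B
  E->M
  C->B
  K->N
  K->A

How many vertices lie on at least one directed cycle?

5

A vertex is on a directed cycle iff it belongs to a strongly connected component of size ≥ 2 (or has a self-loop).
The vertices on cycles are {E, F, K, L, N} — 5 in total.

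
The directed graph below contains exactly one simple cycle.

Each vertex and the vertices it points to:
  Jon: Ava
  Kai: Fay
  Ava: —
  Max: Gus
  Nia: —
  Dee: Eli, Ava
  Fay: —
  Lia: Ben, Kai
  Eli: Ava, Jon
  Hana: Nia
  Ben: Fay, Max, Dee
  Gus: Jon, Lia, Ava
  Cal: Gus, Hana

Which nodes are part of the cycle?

DFS with gray/black marking from Gus:
Gus gray
  Jon gray
    Ava gray
    Ava black
  Jon black
  Lia gray
    Ben gray
      Fay gray
      Fay black
      Max gray
        Max→Gus: Gus is gray → back edge
Back edge closes the cycle Gus → Lia → Ben → Max → Gus; its vertices are {Ben, Gus, Lia, Max}.

Ben, Gus, Lia, Max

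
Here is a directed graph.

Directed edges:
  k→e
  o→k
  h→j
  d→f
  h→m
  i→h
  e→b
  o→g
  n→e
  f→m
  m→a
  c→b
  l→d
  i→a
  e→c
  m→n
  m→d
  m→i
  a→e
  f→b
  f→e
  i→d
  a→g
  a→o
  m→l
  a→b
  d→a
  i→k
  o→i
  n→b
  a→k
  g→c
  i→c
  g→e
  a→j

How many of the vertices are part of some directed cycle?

8

A vertex is on a directed cycle iff it belongs to a strongly connected component of size ≥ 2 (or has a self-loop).
The vertices on cycles are {a, d, f, h, i, l, m, o} — 8 in total.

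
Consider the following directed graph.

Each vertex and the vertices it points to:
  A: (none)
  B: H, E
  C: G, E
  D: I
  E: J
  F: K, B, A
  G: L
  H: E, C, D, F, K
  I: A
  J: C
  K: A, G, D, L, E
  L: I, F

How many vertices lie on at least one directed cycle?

A vertex is on a directed cycle iff it belongs to a strongly connected component of size ≥ 2 (or has a self-loop).
The vertices on cycles are {B, C, E, F, G, H, J, K, L} — 9 in total.

9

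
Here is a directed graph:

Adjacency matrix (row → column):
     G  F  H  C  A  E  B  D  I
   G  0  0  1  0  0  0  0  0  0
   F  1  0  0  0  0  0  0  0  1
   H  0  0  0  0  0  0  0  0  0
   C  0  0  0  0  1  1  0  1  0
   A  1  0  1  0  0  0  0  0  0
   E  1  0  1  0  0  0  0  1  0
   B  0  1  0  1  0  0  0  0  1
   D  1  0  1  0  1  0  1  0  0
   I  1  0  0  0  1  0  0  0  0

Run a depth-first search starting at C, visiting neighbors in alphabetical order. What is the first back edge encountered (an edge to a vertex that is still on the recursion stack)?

B->C

DFS from C (visiting neighbors in alphabetical order); mark gray on enter, black on exit:
C gray
  A gray
    G gray
      H gray
      H black
    G black
    A→H: H black — skip
  A black
  D gray
    D→A: A black — skip
    B gray
      B→C: C is gray → back edge
First back edge: B → C.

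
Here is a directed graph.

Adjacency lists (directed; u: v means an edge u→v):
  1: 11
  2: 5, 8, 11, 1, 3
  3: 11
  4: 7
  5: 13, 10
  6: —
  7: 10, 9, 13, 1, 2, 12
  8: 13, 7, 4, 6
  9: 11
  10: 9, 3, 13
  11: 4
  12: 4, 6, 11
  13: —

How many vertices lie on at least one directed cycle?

A vertex is on a directed cycle iff it belongs to a strongly connected component of size ≥ 2 (or has a self-loop).
The vertices on cycles are {1, 2, 3, 4, 5, 7, 8, 9, 10, 11, 12} — 11 in total.

11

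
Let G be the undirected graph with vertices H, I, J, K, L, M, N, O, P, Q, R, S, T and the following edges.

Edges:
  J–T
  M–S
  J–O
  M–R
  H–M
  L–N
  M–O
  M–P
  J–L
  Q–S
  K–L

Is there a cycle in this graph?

No

DFS, tracking each vertex's parent; an edge to a visited non-parent vertex closes a cycle.
Start from R:
visit R (parent –)
  visit M (parent R)
    visit P (parent M)
      P–M: parent, skip
    visit H (parent M)
      H–M: parent, skip
    M–R: parent, skip
    visit S (parent M)
      S–M: parent, skip
      visit Q (parent S)
        Q–S: parent, skip
    visit O (parent M)
      visit J (parent O)
        J–O: parent, skip
        visit T (parent J)
          T–J: parent, skip
        visit L (parent J)
          visit N (parent L)
            N–L: parent, skip
          visit K (parent L)
            K–L: parent, skip
          L–J: parent, skip
      O–M: parent, skip
visit I (parent –)
No non-parent visited neighbor found — the graph is a forest.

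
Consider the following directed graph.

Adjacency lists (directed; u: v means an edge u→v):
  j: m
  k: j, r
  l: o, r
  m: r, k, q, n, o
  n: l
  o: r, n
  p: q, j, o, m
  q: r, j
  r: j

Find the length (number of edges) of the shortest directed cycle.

For each vertex v, BFS finds the shortest path from v back to v.
The shortest such closed walk is o → n → l → o, length 3.

3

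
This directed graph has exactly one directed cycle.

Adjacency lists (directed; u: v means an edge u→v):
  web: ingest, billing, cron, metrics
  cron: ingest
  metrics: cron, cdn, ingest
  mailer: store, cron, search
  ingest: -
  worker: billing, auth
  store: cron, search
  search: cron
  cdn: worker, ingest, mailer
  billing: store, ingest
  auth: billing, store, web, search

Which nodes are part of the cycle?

cdn, web, auth, worker, metrics

DFS with gray/black marking from metrics:
metrics gray
  cron gray
    ingest gray
    ingest black
  cron black
  cdn gray
    worker gray
      billing gray
        store gray
          store→cron: cron black — skip
          search gray
            search→cron: cron black — skip
          search black
        store black
        billing→ingest: ingest black — skip
      billing black
      auth gray
        auth→billing: billing black — skip
        auth→store: store black — skip
        web gray
          web→ingest: ingest black — skip
          web→billing: billing black — skip
          web→cron: cron black — skip
          web→metrics: metrics is gray → back edge
Back edge closes the cycle metrics → cdn → worker → auth → web → metrics; its vertices are {cdn, web, auth, worker, metrics}.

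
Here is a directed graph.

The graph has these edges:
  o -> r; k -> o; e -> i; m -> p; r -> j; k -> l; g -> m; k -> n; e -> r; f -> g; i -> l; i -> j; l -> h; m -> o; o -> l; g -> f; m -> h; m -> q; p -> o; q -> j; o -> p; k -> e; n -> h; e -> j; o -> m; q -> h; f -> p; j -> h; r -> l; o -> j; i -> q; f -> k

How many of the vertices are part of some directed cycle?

5

A vertex is on a directed cycle iff it belongs to a strongly connected component of size ≥ 2 (or has a self-loop).
The vertices on cycles are {f, g, m, o, p} — 5 in total.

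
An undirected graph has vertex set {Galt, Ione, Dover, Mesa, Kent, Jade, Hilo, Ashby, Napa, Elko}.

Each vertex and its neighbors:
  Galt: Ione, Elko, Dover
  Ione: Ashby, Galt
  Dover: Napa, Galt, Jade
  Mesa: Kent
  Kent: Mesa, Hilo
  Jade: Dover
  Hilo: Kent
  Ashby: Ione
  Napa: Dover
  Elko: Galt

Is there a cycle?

No

DFS, tracking each vertex's parent; an edge to a visited non-parent vertex closes a cycle.
Start from Dover:
visit Dover (parent –)
  visit Napa (parent Dover)
    Napa–Dover: parent, skip
  visit Galt (parent Dover)
    visit Ione (parent Galt)
      visit Ashby (parent Ione)
        Ashby–Ione: parent, skip
      Ione–Galt: parent, skip
    visit Elko (parent Galt)
      Elko–Galt: parent, skip
    Galt–Dover: parent, skip
  visit Jade (parent Dover)
    Jade–Dover: parent, skip
visit Mesa (parent –)
  visit Kent (parent Mesa)
    Kent–Mesa: parent, skip
    visit Hilo (parent Kent)
      Hilo–Kent: parent, skip
No non-parent visited neighbor found — the graph is a forest.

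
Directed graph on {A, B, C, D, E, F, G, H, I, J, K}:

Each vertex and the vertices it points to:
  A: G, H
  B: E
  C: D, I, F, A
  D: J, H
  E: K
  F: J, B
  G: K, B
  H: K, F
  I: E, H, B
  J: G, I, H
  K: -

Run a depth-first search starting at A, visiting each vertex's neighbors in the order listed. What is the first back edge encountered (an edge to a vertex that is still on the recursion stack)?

I->H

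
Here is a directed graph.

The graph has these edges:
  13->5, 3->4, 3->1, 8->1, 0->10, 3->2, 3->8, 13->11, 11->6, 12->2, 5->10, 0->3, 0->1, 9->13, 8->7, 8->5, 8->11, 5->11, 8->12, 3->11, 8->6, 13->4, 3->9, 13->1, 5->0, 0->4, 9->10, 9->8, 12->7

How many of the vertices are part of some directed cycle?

6

A vertex is on a directed cycle iff it belongs to a strongly connected component of size ≥ 2 (or has a self-loop).
The vertices on cycles are {0, 3, 5, 8, 9, 13} — 6 in total.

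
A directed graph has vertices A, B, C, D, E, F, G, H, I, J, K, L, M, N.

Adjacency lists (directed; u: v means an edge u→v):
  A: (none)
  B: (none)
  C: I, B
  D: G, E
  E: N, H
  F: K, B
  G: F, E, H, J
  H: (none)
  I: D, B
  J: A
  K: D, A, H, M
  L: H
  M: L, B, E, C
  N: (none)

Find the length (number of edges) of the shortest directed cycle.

For each vertex v, BFS finds the shortest path from v back to v.
The shortest such closed walk is G → F → K → D → G, length 4.

4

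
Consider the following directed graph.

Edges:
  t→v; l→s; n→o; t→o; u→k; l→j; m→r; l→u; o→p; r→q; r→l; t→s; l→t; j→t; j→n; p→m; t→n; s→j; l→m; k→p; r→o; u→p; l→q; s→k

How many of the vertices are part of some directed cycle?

A vertex is on a directed cycle iff it belongs to a strongly connected component of size ≥ 2 (or has a self-loop).
The vertices on cycles are {j, k, l, m, n, o, p, r, s, t, u} — 11 in total.

11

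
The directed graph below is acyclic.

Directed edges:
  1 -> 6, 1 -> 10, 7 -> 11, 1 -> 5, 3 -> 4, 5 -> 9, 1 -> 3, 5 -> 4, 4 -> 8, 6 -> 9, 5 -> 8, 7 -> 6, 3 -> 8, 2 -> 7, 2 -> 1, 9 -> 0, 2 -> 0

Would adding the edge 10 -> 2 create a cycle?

Yes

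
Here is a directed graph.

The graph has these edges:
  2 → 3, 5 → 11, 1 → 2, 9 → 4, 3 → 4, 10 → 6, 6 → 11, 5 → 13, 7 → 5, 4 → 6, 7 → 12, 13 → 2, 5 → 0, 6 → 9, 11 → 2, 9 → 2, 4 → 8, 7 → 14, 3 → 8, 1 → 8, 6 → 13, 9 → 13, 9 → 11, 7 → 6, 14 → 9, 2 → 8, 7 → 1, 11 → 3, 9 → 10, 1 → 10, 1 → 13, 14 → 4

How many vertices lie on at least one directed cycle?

8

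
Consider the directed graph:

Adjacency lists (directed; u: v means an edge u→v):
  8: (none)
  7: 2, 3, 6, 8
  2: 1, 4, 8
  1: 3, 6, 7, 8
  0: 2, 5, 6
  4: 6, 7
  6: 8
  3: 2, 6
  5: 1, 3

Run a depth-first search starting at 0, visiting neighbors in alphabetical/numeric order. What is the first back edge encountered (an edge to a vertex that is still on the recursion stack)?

3→2

DFS from 0 (visiting neighbors in alphabetical/numeric order); mark gray on enter, black on exit:
0 gray
  2 gray
    1 gray
      3 gray
        3→2: 2 is gray → back edge
First back edge: 3 → 2.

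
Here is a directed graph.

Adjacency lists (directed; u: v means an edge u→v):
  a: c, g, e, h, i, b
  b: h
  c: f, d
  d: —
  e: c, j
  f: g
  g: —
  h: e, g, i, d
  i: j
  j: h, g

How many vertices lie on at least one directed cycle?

A vertex is on a directed cycle iff it belongs to a strongly connected component of size ≥ 2 (or has a self-loop).
The vertices on cycles are {e, h, i, j} — 4 in total.

4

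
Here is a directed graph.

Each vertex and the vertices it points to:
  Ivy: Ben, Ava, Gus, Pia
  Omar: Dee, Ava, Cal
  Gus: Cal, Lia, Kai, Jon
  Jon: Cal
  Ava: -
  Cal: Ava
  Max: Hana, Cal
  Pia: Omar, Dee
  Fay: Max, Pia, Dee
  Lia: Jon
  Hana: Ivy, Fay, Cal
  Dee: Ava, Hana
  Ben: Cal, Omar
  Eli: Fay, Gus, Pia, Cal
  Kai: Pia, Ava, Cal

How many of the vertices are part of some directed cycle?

10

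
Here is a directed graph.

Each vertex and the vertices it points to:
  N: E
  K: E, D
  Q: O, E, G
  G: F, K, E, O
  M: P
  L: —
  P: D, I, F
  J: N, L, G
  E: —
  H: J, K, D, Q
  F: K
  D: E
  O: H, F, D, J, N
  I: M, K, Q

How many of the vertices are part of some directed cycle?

8

A vertex is on a directed cycle iff it belongs to a strongly connected component of size ≥ 2 (or has a self-loop).
The vertices on cycles are {G, H, I, J, M, O, P, Q} — 8 in total.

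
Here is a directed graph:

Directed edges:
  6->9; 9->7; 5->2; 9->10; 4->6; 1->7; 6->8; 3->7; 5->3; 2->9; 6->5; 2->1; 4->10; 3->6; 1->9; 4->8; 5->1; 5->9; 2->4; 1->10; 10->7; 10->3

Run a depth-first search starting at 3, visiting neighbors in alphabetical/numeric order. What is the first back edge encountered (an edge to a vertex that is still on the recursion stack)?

10→3

DFS from 3 (visiting neighbors in alphabetical/numeric order); mark gray on enter, black on exit:
3 gray
  6 gray
    5 gray
      1 gray
        7 gray
        7 black
        9 gray
          9→7: 7 black — skip
          10 gray
            10→3: 3 is gray → back edge
First back edge: 10 → 3.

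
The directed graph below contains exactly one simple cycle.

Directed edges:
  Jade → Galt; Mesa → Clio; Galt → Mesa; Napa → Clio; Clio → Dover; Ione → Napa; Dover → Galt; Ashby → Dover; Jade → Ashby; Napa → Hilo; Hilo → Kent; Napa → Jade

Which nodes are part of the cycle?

DFS with gray/black marking from Clio:
Clio gray
  Dover gray
    Galt gray
      Mesa gray
        Mesa→Clio: Clio is gray → back edge
Back edge closes the cycle Clio → Dover → Galt → Mesa → Clio; its vertices are {Clio, Galt, Mesa, Dover}.

Clio, Galt, Mesa, Dover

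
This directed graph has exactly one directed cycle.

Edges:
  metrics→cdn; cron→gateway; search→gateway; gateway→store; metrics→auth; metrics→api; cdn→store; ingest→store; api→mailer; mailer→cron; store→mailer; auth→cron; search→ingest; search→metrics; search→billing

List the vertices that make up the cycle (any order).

cron, store, mailer, gateway

DFS with gray/black marking from gateway:
gateway gray
  store gray
    mailer gray
      cron gray
        cron→gateway: gateway is gray → back edge
Back edge closes the cycle gateway → store → mailer → cron → gateway; its vertices are {cron, store, mailer, gateway}.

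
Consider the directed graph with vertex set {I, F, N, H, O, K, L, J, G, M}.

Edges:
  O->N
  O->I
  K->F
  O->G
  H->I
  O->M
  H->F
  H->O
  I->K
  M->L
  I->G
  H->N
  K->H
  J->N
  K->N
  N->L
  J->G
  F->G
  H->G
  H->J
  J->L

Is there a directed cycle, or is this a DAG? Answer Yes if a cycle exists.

DFS with white/gray/black marking, starting from K:
K gray
  N gray
    L gray
    L black
  N black
  F gray
    G gray
    G black
  F black
  H gray
    H→G: G black — skip
    I gray
      I→G: G black — skip
      I→K: K is gray → back edge
Back edge found, so a cycle exists: K → H → I → K.

Yes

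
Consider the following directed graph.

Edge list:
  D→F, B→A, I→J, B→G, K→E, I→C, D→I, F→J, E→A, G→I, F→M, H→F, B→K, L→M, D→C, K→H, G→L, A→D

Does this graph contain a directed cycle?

DFS with white/gray/black marking, starting from A:
A gray
  D gray
    C gray
    C black
    I gray
      J gray
      J black
      I→C: C black — skip
    I black
    F gray
      F→J: J black — skip
      M gray
      M black
    F black
  D black
A black
B gray
  G gray
    L gray
      L→M: M black — skip
    L black
    G→I: I black — skip
  G black
  B→A: A black — skip
  K gray
    H gray
      H→F: F black — skip
    H black
    E gray
      E→A: A black — skip
    E black
  K black
B black
Every edge goes to a white or black vertex — no back edge, so the graph is acyclic.

No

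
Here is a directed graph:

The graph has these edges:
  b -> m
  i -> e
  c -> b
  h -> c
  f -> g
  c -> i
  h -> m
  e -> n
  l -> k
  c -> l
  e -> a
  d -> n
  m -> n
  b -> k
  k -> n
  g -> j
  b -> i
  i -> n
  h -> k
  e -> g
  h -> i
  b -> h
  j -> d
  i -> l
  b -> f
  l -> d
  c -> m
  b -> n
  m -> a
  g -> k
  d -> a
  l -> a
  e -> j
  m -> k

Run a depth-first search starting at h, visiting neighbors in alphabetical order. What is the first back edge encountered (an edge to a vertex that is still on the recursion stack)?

b->h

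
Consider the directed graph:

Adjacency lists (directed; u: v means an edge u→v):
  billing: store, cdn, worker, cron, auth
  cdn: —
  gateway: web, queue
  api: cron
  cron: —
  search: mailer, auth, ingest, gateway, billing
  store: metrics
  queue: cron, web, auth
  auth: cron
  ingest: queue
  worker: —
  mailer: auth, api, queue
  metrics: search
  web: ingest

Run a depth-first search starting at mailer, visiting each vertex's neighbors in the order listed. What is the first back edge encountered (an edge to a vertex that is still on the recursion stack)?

ingest→queue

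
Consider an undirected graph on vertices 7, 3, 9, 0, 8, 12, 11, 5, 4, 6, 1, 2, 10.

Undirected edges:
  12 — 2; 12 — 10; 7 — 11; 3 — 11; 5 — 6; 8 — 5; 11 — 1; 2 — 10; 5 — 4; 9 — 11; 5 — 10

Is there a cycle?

DFS, tracking each vertex's parent; an edge to a visited non-parent vertex closes a cycle.
Start from 7:
visit 7 (parent –)
  visit 11 (parent 7)
    visit 1 (parent 11)
      1–11: parent, skip
    visit 9 (parent 11)
      9–11: parent, skip
    visit 3 (parent 11)
      3–11: parent, skip
    11–7: parent, skip
visit 0 (parent –)
visit 8 (parent –)
  visit 5 (parent 8)
    5–8: parent, skip
    visit 10 (parent 5)
      visit 12 (parent 10)
        12–10: parent, skip
        visit 2 (parent 12)
          2–10: 10 visited and ≠ parent → cycle
Cycle: 10 – 12 – 2 – 10.

Yes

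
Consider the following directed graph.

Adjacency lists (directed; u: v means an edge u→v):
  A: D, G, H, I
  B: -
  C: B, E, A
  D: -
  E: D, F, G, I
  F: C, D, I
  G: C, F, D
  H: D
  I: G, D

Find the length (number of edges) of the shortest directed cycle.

3

For each vertex v, BFS finds the shortest path from v back to v.
The shortest such closed walk is C → E → F → C, length 3.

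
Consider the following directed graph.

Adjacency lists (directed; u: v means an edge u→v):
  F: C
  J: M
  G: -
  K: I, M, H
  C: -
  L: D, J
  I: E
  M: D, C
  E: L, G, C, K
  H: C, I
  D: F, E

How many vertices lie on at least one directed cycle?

8

A vertex is on a directed cycle iff it belongs to a strongly connected component of size ≥ 2 (or has a self-loop).
The vertices on cycles are {D, E, H, I, J, K, L, M} — 8 in total.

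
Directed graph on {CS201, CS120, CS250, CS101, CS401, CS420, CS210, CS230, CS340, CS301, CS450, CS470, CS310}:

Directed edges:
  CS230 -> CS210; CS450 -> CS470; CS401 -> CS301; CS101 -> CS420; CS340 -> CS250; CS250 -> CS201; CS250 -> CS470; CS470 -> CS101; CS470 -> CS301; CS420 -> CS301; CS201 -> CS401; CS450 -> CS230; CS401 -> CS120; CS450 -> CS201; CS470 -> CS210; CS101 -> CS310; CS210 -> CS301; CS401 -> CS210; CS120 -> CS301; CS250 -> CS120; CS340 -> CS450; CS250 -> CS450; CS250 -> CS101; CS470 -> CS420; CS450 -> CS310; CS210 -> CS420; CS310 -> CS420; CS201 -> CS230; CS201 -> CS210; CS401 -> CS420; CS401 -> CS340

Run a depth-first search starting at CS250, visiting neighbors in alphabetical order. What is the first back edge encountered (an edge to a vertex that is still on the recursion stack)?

DFS from CS250 (visiting neighbors in alphabetical order); mark gray on enter, black on exit:
CS250 gray
  CS101 gray
    CS310 gray
      CS420 gray
        CS301 gray
        CS301 black
      CS420 black
    CS310 black
    CS101→CS420: CS420 black — skip
  CS101 black
  CS120 gray
    CS120→CS301: CS301 black — skip
  CS120 black
  CS201 gray
    CS210 gray
      CS210→CS301: CS301 black — skip
      CS210→CS420: CS420 black — skip
    CS210 black
    CS230 gray
      CS230→CS210: CS210 black — skip
    CS230 black
    CS401 gray
      CS401→CS120: CS120 black — skip
      CS401→CS210: CS210 black — skip
      CS401→CS301: CS301 black — skip
      CS340 gray
        CS340→CS250: CS250 is gray → back edge
First back edge: CS340 → CS250.

CS340->CS250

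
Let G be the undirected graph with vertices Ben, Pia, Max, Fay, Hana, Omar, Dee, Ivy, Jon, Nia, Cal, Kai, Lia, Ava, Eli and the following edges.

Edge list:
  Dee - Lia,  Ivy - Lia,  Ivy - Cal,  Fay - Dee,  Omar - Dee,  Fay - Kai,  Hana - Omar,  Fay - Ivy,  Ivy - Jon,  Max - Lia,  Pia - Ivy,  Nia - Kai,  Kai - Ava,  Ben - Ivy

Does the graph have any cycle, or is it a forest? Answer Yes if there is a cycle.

Yes

DFS, tracking each vertex's parent; an edge to a visited non-parent vertex closes a cycle.
Start from Dee:
visit Dee (parent –)
  visit Fay (parent Dee)
    visit Kai (parent Fay)
      Kai–Fay: parent, skip
      visit Ava (parent Kai)
        Ava–Kai: parent, skip
      visit Nia (parent Kai)
        Nia–Kai: parent, skip
    Fay–Dee: parent, skip
    visit Ivy (parent Fay)
      visit Pia (parent Ivy)
        Pia–Ivy: parent, skip
      visit Lia (parent Ivy)
        Lia–Dee: Dee visited and ≠ parent → cycle
Cycle: Dee – Fay – Ivy – Lia – Dee.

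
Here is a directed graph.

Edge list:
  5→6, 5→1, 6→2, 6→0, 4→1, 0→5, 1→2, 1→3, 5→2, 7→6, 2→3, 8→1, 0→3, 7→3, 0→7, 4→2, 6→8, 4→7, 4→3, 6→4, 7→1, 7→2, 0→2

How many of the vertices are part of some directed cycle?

5

A vertex is on a directed cycle iff it belongs to a strongly connected component of size ≥ 2 (or has a self-loop).
The vertices on cycles are {0, 4, 5, 6, 7} — 5 in total.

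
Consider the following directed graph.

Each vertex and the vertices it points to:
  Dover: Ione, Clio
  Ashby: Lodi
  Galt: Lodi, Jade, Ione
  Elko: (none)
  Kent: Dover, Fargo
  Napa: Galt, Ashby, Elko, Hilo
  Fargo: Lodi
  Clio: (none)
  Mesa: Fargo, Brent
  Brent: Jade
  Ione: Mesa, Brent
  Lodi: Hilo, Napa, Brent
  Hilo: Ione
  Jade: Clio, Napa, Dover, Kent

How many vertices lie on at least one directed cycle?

A vertex is on a directed cycle iff it belongs to a strongly connected component of size ≥ 2 (or has a self-loop).
The vertices on cycles are {Galt, Hilo, Ione, Jade, Kent, Lodi, Mesa, Napa, Ashby, Brent, Dover, Fargo} — 12 in total.

12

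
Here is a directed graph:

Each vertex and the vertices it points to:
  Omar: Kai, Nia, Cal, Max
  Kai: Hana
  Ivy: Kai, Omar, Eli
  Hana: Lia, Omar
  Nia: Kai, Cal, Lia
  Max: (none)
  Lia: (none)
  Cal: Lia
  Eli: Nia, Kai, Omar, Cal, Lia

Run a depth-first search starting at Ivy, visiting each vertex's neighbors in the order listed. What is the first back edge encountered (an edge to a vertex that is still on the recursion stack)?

DFS from Ivy (visiting each vertex's neighbors in the order listed); mark gray on enter, black on exit:
Ivy gray
  Kai gray
    Hana gray
      Lia gray
      Lia black
      Omar gray
        Omar→Kai: Kai is gray → back edge
First back edge: Omar → Kai.

Omar->Kai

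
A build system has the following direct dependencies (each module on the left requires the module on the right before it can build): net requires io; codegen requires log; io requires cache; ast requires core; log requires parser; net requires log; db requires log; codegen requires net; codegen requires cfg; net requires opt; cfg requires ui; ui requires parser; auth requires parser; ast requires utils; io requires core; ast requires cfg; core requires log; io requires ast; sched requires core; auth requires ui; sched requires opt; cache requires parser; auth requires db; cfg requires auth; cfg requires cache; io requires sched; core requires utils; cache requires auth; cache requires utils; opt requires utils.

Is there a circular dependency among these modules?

DFS with white/gray/black marking, starting from db:
db gray
  log gray
    parser gray
    parser black
  log black
db black
ui gray
  ui→parser: parser black — skip
ui black
auth gray
  auth→ui: ui black — skip
  auth→db: db black — skip
  auth→parser: parser black — skip
auth black
sched gray
  core gray
    utils gray
    utils black
    core→log: log black — skip
  core black
  opt gray
    opt→utils: utils black — skip
  opt black
sched black
ast gray
  ast→core: core black — skip
  ast→utils: utils black — skip
  cfg gray
    cfg→auth: auth black — skip
    cfg→ui: ui black — skip
    cache gray
      cache→auth: auth black — skip
      cache→parser: parser black — skip
      cache→utils: utils black — skip
    cache black
  cfg black
ast black
io gray
  io→sched: sched black — skip
  io→cache: cache black — skip
  io→core: core black — skip
  io→ast: ast black — skip
io black
codegen gray
  codegen→log: log black — skip
  codegen→cfg: cfg black — skip
  net gray
    net→io: io black — skip
    net→log: log black — skip
    net→opt: opt black — skip
  net black
codegen black
Every edge goes to a white or black vertex — no back edge, so the graph is acyclic.

No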